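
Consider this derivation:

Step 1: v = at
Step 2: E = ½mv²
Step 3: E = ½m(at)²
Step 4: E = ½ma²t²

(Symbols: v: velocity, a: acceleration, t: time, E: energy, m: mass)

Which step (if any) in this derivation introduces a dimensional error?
No step introduces an error — all steps are dimensionally consistent.

Step 1: v = at → LHS [L T^-1], RHS [L T^-1] ✓
Step 2: E = ½mv² → LHS [L^2 M T^-2], RHS [L^2 M T^-2] ✓
Step 3: E = ½m(at)² → LHS [L^2 M T^-2], RHS [L^2 M T^-2] ✓
Step 4: E = ½ma²t² → LHS [L^2 M T^-2], RHS [L^2 M T^-2] ✓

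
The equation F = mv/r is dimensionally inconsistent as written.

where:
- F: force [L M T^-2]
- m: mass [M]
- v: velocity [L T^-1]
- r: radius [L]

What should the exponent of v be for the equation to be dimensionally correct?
The exponent of v should be 2: F = mv^2/r

The LHS F has dimensions [L M T^-2]; v has dimensions [L T^-1].
As written, the RHS mv/r (exponent 1 on v) has dimensions [M T^-1], which does not match.
With exponent 2, the RHS mv^2/r has dimensions [L M T^-2], matching the LHS.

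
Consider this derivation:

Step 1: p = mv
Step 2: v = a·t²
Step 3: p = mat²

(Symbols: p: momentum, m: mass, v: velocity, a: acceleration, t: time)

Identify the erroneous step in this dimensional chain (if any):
Step 2

Step 1: p = mv → LHS [L M T^-1], RHS [L M T^-1] ✓
Step 2: v = a·t² → LHS [L T^-1], RHS [L] ✗

The first dimensional inconsistency appears in step 2: v = a·t²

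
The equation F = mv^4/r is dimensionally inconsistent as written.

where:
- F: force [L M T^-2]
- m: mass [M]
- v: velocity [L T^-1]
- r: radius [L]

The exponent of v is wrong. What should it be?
The exponent of v should be 2: F = mv^2/r

The LHS F has dimensions [L M T^-2]; v has dimensions [L T^-1].
As written, the RHS mv^4/r (exponent 4 on v) has dimensions [L^3 M T^-4], which does not match.
With exponent 2, the RHS mv^2/r has dimensions [L M T^-2], matching the LHS.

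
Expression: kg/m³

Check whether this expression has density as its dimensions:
Yes

The expression kg/m³ has dimensions [L^-3 M], which is exactly density [L^-3 M].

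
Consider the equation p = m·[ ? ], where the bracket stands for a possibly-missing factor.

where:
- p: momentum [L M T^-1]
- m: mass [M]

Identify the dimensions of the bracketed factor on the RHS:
[L T^-1] — velocity (e.g. v)

p has dimensions [L M T^-1]; m has dimensions [M].
The bracketed factor must supply [L M T^-1] / [M] = [L T^-1].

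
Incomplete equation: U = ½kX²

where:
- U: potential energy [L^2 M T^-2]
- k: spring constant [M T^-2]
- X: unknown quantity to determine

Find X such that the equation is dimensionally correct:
X = x (displacement), dimensions [L]

U has dimensions [L^2 M T^-2]; the rest of the RHS (½k) has dimensions [M T^-2].
So X² must have dimensions [L^2], i.e. X has dimensions [L] — X = x (displacement).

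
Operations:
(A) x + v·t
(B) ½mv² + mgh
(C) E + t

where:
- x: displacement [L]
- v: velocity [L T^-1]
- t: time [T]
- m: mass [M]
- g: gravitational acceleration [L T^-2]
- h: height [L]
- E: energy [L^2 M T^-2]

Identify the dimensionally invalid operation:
(C) E + t

(A) x + v·t: x [L] and v·t [L] — same dimensions ✓
(B) ½mv² + mgh: ½mv² [L^2 M T^-2] and mgh [L^2 M T^-2] — same dimensions ✓
(C) E + t: E [L^2 M T^-2] and t [T] — different dimensions cannot be added/subtracted ✗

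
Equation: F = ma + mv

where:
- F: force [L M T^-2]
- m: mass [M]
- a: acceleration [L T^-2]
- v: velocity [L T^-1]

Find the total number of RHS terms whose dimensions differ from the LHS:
1

LHS F: [L M T^-2]
- ma: [L M T^-2] ✓
- mv: [L M T^-1] ✗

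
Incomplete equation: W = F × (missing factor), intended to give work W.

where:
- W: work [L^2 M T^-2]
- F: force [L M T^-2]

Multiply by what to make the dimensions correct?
d (distance), dimensions [L]

W has dimensions [L^2 M T^-2] and F has dimensions [L M T^-2].
The missing factor must have dimensions [L^2 M T^-2] / [L M T^-2] = [L], i.e. distance (d).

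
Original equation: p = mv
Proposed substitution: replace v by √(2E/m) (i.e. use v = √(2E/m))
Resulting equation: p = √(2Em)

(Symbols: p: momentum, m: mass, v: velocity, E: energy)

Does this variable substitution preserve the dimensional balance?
Yes

[v] = [L T^-1] and [√(2E/m)] = [L T^-1]. These match, so the substitution replaces a quantity by one of the same dimensions and the result p = √(2Em) has LHS [L M T^-1] vs RHS [L M T^-1] — still consistent.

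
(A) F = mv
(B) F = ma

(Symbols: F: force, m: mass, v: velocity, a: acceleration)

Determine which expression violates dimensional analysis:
(A)

(A) F = mv: LHS [L M T^-2], RHS [L M T^-1] ✗
(B) F = ma: LHS [L M T^-2], RHS [L M T^-2] ✓

Expression (A) F = mv is dimensionally incorrect.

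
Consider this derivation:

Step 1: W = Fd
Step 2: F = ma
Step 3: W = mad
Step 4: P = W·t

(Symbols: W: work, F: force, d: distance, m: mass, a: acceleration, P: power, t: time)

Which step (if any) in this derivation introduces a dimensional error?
Step 4

Step 1: W = Fd → LHS [L^2 M T^-2], RHS [L^2 M T^-2] ✓
Step 2: F = ma → LHS [L M T^-2], RHS [L M T^-2] ✓
Step 3: W = mad → LHS [L^2 M T^-2], RHS [L^2 M T^-2] ✓
Step 4: P = W·t → LHS [L^2 M T^-3], RHS [L^2 M T^-1] ✗

The first dimensional inconsistency appears in step 4: P = W·t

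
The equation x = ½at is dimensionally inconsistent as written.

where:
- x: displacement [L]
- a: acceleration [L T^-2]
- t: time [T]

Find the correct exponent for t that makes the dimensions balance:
The exponent of t should be 2: x = ½at^2

The LHS x has dimensions [L]; t has dimensions [T].
As written, the RHS ½at (exponent 1 on t) has dimensions [L T^-1], which does not match.
With exponent 2, the RHS ½at^2 has dimensions [L], matching the LHS.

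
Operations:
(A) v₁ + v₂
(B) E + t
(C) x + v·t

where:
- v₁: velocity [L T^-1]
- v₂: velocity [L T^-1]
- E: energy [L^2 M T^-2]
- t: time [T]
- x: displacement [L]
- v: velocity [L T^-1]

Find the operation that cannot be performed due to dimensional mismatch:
(B) E + t

(A) v₁ + v₂: v₁ [L T^-1] and v₂ [L T^-1] — same dimensions ✓
(B) E + t: E [L^2 M T^-2] and t [T] — different dimensions cannot be added/subtracted ✗
(C) x + v·t: x [L] and v·t [L] — same dimensions ✓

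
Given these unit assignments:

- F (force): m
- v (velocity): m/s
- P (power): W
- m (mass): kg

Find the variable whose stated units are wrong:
F

The variable F (force) should have units N, not m.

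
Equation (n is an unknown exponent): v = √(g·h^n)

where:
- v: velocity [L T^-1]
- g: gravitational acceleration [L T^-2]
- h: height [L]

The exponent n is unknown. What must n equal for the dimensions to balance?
n = 1

v has dimensions [L T^-1]; h has dimensions [L].
With n = 1: √(g·h^1) has dimensions [L T^-1], matching the LHS ✓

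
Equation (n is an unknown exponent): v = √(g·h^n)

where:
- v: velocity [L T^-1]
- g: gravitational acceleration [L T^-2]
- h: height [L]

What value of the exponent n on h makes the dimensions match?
n = 1

v has dimensions [L T^-1]; h has dimensions [L].
With n = 1: √(g·h^1) has dimensions [L T^-1], matching the LHS ✓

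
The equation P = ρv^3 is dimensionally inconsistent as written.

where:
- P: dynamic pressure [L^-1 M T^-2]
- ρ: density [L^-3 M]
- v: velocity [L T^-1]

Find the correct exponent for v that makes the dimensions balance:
The exponent of v should be 2: P = ρv^2

The LHS P has dimensions [L^-1 M T^-2]; v has dimensions [L T^-1].
As written, the RHS ρv^3 (exponent 3 on v) has dimensions [M T^-3], which does not match.
With exponent 2, the RHS ρv^2 has dimensions [L^-1 M T^-2], matching the LHS.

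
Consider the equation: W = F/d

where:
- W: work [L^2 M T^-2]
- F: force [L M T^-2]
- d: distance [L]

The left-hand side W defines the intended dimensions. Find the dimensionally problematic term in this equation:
The right-hand side term F/d

W has dimensions [L^2 M T^-2], but F/d has dimensions [M T^-2], so the term F/d is dimensionally wrong for W.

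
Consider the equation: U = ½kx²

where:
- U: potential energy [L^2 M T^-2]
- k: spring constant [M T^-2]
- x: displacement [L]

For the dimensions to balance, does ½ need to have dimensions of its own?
No

U has dimensions [L^2 M T^-2] and kx² already has dimensions [L^2 M T^-2], so the equation balances without ½ contributing any dimensions. ½ is a pure (dimensionless) number; changing or removing it would not affect dimensional consistency.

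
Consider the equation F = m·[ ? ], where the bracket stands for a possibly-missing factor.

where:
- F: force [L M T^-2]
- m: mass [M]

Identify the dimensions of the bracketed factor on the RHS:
[L T^-2] — acceleration (e.g. a)

F has dimensions [L M T^-2]; m has dimensions [M].
The bracketed factor must supply [L M T^-2] / [M] = [L T^-2].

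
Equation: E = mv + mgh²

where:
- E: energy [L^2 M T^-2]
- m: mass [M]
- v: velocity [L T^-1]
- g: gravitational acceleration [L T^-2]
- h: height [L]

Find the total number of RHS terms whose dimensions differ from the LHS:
2

LHS E: [L^2 M T^-2]
- mv: [L M T^-1] ✗
- mgh²: [L^3 M T^-2] ✗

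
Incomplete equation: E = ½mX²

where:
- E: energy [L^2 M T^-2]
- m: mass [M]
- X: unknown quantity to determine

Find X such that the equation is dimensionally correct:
X = v (velocity), dimensions [L T^-1]

E has dimensions [L^2 M T^-2]; the rest of the RHS (½m) has dimensions [M].
So X² must have dimensions [L^2 T^-2], i.e. X has dimensions [L T^-1] — X = v (velocity).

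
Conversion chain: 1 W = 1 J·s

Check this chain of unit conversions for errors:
The chain is incorrect (it contains an error).

Incorrect: Watt is J/s, not J·s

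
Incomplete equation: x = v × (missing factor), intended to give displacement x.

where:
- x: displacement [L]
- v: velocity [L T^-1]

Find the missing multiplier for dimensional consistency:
t (time), dimensions [T]

x has dimensions [L] and v has dimensions [L T^-1].
The missing factor must have dimensions [L] / [L T^-1] = [T], i.e. time (t).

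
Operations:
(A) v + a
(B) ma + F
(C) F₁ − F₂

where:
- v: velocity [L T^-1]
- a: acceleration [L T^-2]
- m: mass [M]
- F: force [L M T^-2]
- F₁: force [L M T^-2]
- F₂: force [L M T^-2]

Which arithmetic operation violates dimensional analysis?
(A) v + a

(A) v + a: v [L T^-1] and a [L T^-2] — different dimensions cannot be added/subtracted ✗
(B) ma + F: ma [L M T^-2] and F [L M T^-2] — same dimensions ✓
(C) F₁ − F₂: F₁ [L M T^-2] and F₂ [L M T^-2] — same dimensions ✓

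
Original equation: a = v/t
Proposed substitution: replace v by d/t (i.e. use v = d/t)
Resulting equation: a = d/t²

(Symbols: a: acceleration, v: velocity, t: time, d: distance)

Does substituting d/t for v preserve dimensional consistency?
Yes

[v] = [L T^-1] and [d/t] = [L T^-1]. These match, so the substitution replaces a quantity by one of the same dimensions and the result a = d/t² has LHS [L T^-2] vs RHS [L T^-2] — still consistent.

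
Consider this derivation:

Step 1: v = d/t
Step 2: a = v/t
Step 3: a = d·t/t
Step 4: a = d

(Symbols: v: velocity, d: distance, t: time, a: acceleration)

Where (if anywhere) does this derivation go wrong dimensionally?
Step 3

Step 1: v = d/t → LHS [L T^-1], RHS [L T^-1] ✓
Step 2: a = v/t → LHS [L T^-2], RHS [L T^-2] ✓
Step 3: a = d·t/t → LHS [L T^-2], RHS [L] ✗

The first dimensional inconsistency appears in step 3: a = d·t/t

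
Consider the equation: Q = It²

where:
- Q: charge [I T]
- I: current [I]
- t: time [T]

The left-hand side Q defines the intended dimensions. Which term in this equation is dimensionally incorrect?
The right-hand side term It²

Q has dimensions [I T], but It² has dimensions [I T^2], so the term It² is dimensionally wrong for Q.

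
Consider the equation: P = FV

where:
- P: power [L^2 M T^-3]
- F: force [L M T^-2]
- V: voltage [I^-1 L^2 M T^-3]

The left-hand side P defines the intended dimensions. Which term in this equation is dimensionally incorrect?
The right-hand side term FV

P has dimensions [L^2 M T^-3], but FV has dimensions [I^-1 L^3 M^2 T^-5], so the term FV is dimensionally wrong for P.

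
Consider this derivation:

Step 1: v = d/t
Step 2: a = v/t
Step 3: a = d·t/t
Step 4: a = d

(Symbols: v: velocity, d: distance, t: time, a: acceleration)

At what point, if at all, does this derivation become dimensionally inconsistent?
Step 3

Step 1: v = d/t → LHS [L T^-1], RHS [L T^-1] ✓
Step 2: a = v/t → LHS [L T^-2], RHS [L T^-2] ✓
Step 3: a = d·t/t → LHS [L T^-2], RHS [L] ✗

The first dimensional inconsistency appears in step 3: a = d·t/t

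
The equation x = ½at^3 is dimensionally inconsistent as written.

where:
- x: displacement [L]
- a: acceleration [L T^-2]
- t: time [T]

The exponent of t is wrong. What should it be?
The exponent of t should be 2: x = ½at^2

The LHS x has dimensions [L]; t has dimensions [T].
As written, the RHS ½at^3 (exponent 3 on t) has dimensions [L T], which does not match.
With exponent 2, the RHS ½at^2 has dimensions [L], matching the LHS.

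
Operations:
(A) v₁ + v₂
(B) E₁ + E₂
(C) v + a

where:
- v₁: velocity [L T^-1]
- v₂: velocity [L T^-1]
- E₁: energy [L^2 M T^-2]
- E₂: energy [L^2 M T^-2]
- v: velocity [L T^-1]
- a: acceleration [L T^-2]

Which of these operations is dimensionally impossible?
(C) v + a

(A) v₁ + v₂: v₁ [L T^-1] and v₂ [L T^-1] — same dimensions ✓
(B) E₁ + E₂: E₁ [L^2 M T^-2] and E₂ [L^2 M T^-2] — same dimensions ✓
(C) v + a: v [L T^-1] and a [L T^-2] — different dimensions cannot be added/subtracted ✗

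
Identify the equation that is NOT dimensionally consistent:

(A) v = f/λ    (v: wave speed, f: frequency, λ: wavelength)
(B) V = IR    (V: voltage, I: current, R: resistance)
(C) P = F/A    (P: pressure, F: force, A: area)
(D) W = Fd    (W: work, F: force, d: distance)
(A) v = f/λ

The equation (A) v = f/λ is dimensionally incorrect.

LHS (v): [L T^-1]
RHS (f/λ): [L^-1 T^-1] ✗

The dimensions do not match. The other three equations balance.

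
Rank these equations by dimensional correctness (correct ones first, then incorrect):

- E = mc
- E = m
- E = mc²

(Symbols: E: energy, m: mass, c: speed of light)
Dimensionally correct: E = mc²
Dimensionally incorrect: E = mc, E = m
Ordered (correct first, then incorrect): E = mc², E = mc, E = m

- E = mc: LHS [L^2 M T^-2], RHS [L M T^-1] → incorrect ✗
- E = m: LHS [L^2 M T^-2], RHS [M] → incorrect ✗
- E = mc²: LHS [L^2 M T^-2], RHS [L^2 M T^-2] → correct ✓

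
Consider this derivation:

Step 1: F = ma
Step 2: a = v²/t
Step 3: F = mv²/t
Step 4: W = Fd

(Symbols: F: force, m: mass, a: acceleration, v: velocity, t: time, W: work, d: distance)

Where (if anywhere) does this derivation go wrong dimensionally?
Step 2

Step 1: F = ma → LHS [L M T^-2], RHS [L M T^-2] ✓
Step 2: a = v²/t → LHS [L T^-2], RHS [L^2 T^-3] ✗

The first dimensional inconsistency appears in step 2: a = v²/t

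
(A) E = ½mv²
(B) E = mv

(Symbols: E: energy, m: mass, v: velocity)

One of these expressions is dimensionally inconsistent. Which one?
(B)

(A) E = ½mv²: LHS [L^2 M T^-2], RHS [L^2 M T^-2] ✓
(B) E = mv: LHS [L^2 M T^-2], RHS [L M T^-1] ✗

Expression (B) E = mv is dimensionally incorrect.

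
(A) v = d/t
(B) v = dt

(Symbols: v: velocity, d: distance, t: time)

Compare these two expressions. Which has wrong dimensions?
(B)

(A) v = d/t: LHS [L T^-1], RHS [L T^-1] ✓
(B) v = dt: LHS [L T^-1], RHS [L T] ✗

Expression (B) v = dt is dimensionally incorrect.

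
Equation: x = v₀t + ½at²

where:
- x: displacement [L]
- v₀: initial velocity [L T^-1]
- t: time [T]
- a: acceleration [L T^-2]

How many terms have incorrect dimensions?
0

LHS x: [L]
- v₀t: [L] ✓
- ½at²: [L] ✓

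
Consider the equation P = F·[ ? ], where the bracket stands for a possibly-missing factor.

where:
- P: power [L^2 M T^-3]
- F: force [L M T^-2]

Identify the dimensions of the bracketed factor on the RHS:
[L T^-1] — velocity (e.g. v)

P has dimensions [L^2 M T^-3]; F has dimensions [L M T^-2].
The bracketed factor must supply [L^2 M T^-3] / [L M T^-2] = [L T^-1].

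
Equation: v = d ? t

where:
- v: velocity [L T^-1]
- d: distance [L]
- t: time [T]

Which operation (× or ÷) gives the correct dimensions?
division (÷): v = d ÷ t

v [L T^-1]; d [L]; t [T].
d × t → [L T] ✗
d ÷ t → [L T^-1] ✓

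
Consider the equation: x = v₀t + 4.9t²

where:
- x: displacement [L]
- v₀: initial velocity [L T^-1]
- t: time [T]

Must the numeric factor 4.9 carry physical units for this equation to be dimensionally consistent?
Yes

x has dimensions [L], while t² alone has dimensions [T^2]. For the equation to balance, the factor 4.9 must carry dimensions [L T^-2] — it is a dimensional constant (a numerical value of a physical quantity with its units suppressed), not a pure number.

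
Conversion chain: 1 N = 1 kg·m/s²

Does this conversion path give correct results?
The chain is correct (no errors).

Correct: Newton is defined as kg·m/s²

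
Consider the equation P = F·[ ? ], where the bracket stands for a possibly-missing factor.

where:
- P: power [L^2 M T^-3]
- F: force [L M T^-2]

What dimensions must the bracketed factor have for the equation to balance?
[L T^-1] — velocity (e.g. v)

P has dimensions [L^2 M T^-3]; F has dimensions [L M T^-2].
The bracketed factor must supply [L^2 M T^-3] / [L M T^-2] = [L T^-1].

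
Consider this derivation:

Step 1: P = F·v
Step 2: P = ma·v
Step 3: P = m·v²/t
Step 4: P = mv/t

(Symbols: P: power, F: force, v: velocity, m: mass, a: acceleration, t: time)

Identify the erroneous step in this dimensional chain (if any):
Step 4

Step 1: P = F·v → LHS [L^2 M T^-3], RHS [L^2 M T^-3] ✓
Step 2: P = ma·v → LHS [L^2 M T^-3], RHS [L^2 M T^-3] ✓
Step 3: P = m·v²/t → LHS [L^2 M T^-3], RHS [L^2 M T^-3] ✓
Step 4: P = mv/t → LHS [L^2 M T^-3], RHS [L M T^-2] ✗

The first dimensional inconsistency appears in step 4: P = mv/t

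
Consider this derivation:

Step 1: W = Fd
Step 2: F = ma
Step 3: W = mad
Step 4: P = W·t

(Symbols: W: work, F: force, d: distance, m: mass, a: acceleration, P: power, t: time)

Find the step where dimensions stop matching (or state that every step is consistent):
Step 4

Step 1: W = Fd → LHS [L^2 M T^-2], RHS [L^2 M T^-2] ✓
Step 2: F = ma → LHS [L M T^-2], RHS [L M T^-2] ✓
Step 3: W = mad → LHS [L^2 M T^-2], RHS [L^2 M T^-2] ✓
Step 4: P = W·t → LHS [L^2 M T^-3], RHS [L^2 M T^-1] ✗

The first dimensional inconsistency appears in step 4: P = W·t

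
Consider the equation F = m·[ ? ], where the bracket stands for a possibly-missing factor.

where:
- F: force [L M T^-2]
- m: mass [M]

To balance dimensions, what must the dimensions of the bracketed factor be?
[L T^-2] — acceleration (e.g. a)

F has dimensions [L M T^-2]; m has dimensions [M].
The bracketed factor must supply [L M T^-2] / [M] = [L T^-2].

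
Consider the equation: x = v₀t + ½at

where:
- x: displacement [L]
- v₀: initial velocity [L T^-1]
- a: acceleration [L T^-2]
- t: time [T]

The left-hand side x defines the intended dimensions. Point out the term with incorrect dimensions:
The term ½at

Checking each RHS term against the LHS:
- v₀t: [L] — matches x [L] ✓
- ½at: [L T^-1] — does NOT match x [L] ✗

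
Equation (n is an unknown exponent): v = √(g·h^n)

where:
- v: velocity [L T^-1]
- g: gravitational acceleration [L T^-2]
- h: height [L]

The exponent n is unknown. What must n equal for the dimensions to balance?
n = 1

v has dimensions [L T^-1]; h has dimensions [L].
With n = 1: √(g·h^1) has dimensions [L T^-1], matching the LHS ✓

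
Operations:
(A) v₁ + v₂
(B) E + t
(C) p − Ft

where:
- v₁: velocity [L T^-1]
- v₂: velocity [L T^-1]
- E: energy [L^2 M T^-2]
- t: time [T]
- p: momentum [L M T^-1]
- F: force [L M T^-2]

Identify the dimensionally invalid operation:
(B) E + t

(A) v₁ + v₂: v₁ [L T^-1] and v₂ [L T^-1] — same dimensions ✓
(B) E + t: E [L^2 M T^-2] and t [T] — different dimensions cannot be added/subtracted ✗
(C) p − Ft: p [L M T^-1] and Ft [L M T^-1] — same dimensions ✓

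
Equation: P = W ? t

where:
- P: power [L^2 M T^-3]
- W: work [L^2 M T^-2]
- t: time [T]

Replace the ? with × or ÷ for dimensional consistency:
division (÷): P = W ÷ t

P [L^2 M T^-3]; W [L^2 M T^-2]; t [T].
W × t → [L^2 M T^-1] ✗
W ÷ t → [L^2 M T^-3] ✓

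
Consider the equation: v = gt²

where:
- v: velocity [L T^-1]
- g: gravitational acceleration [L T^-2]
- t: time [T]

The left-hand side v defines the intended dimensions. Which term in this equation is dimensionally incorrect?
The right-hand side term gt²

v has dimensions [L T^-1], but gt² has dimensions [L], so the term gt² is dimensionally wrong for v.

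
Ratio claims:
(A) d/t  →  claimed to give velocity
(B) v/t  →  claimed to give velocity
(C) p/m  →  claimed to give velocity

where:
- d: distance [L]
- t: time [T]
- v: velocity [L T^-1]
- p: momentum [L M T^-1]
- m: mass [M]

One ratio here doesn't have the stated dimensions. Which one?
(B) v/t does not give velocity

(A) d/t: [L T^-1] = velocity [L T^-1] ✓
(B) v/t: [L T^-2] ≠ velocity [L T^-1] ✗
(C) p/m: [L T^-1] = velocity [L T^-1] ✓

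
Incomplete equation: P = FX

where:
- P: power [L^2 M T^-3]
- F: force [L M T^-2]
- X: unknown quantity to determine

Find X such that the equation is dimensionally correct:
X = v (velocity), dimensions [L T^-1]

P has dimensions [L^2 M T^-3]; the rest of the RHS (F) has dimensions [L M T^-2].
So X must have dimensions [L T^-1] — X = v (velocity).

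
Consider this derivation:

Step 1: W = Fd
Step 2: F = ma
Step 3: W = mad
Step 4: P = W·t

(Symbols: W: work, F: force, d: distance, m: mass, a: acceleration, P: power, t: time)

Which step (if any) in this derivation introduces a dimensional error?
Step 4

Step 1: W = Fd → LHS [L^2 M T^-2], RHS [L^2 M T^-2] ✓
Step 2: F = ma → LHS [L M T^-2], RHS [L M T^-2] ✓
Step 3: W = mad → LHS [L^2 M T^-2], RHS [L^2 M T^-2] ✓
Step 4: P = W·t → LHS [L^2 M T^-3], RHS [L^2 M T^-1] ✗

The first dimensional inconsistency appears in step 4: P = W·t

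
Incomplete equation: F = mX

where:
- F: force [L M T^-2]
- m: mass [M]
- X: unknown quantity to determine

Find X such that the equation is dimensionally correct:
X = a (acceleration), dimensions [L T^-2]

F has dimensions [L M T^-2]; the rest of the RHS (m) has dimensions [M].
So X must have dimensions [L T^-2] — X = a (acceleration).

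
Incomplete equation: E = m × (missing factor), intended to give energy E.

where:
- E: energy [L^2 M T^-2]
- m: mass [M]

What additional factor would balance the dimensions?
v² (velocity squared), dimensions [L^2 T^-2]

E has dimensions [L^2 M T^-2] and m has dimensions [M].
The missing factor must have dimensions [L^2 M T^-2] / [M] = [L^2 T^-2], i.e. velocity squared (v²).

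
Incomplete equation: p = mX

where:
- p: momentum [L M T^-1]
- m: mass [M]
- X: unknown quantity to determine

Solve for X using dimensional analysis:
X = v (velocity), dimensions [L T^-1]

p has dimensions [L M T^-1]; the rest of the RHS (m) has dimensions [M].
So X must have dimensions [L T^-1] — X = v (velocity).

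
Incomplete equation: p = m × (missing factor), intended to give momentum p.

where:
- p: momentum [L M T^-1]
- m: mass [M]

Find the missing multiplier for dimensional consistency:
v (velocity), dimensions [L T^-1]

p has dimensions [L M T^-1] and m has dimensions [M].
The missing factor must have dimensions [L M T^-1] / [M] = [L T^-1], i.e. velocity (v).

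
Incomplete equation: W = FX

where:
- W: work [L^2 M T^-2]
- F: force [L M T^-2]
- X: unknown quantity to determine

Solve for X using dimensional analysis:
X = d (distance), dimensions [L]

W has dimensions [L^2 M T^-2]; the rest of the RHS (F) has dimensions [L M T^-2].
So X must have dimensions [L] — X = d (distance).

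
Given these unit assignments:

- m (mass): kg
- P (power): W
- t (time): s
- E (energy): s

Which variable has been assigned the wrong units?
E

The variable E (energy) should have units J, not s.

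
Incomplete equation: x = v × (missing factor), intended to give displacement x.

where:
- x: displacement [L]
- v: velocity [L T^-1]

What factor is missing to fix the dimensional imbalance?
t (time), dimensions [T]

x has dimensions [L] and v has dimensions [L T^-1].
The missing factor must have dimensions [L] / [L T^-1] = [T], i.e. time (t).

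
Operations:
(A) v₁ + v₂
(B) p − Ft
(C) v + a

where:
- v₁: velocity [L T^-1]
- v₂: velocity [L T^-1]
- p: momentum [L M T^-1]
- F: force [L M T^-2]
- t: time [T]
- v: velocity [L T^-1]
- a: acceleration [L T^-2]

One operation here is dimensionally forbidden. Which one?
(C) v + a

(A) v₁ + v₂: v₁ [L T^-1] and v₂ [L T^-1] — same dimensions ✓
(B) p − Ft: p [L M T^-1] and Ft [L M T^-1] — same dimensions ✓
(C) v + a: v [L T^-1] and a [L T^-2] — different dimensions cannot be added/subtracted ✗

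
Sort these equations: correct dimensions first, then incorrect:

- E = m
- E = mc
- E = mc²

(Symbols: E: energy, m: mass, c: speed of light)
Dimensionally correct: E = mc²
Dimensionally incorrect: E = m, E = mc
Ordered (correct first, then incorrect): E = mc², E = m, E = mc

- E = m: LHS [L^2 M T^-2], RHS [M] → incorrect ✗
- E = mc: LHS [L^2 M T^-2], RHS [L M T^-1] → incorrect ✗
- E = mc²: LHS [L^2 M T^-2], RHS [L^2 M T^-2] → correct ✓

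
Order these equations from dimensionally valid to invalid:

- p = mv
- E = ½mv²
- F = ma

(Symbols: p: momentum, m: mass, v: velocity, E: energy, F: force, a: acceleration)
Dimensionally correct: p = mv, E = ½mv², F = ma
Dimensionally incorrect: none
Ordered (correct first, then incorrect): p = mv, E = ½mv², F = ma

- p = mv: LHS [L M T^-1], RHS [L M T^-1] → correct ✓
- E = ½mv²: LHS [L^2 M T^-2], RHS [L^2 M T^-2] → correct ✓
- F = ma: LHS [L M T^-2], RHS [L M T^-2] → correct ✓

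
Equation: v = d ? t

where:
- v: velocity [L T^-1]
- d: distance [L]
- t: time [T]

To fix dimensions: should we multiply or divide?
division (÷): v = d ÷ t

v [L T^-1]; d [L]; t [T].
d × t → [L T] ✗
d ÷ t → [L T^-1] ✓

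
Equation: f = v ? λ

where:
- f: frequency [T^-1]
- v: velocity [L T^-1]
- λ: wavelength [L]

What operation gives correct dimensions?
division (÷): f = v ÷ λ

f [T^-1]; v [L T^-1]; λ [L].
v × λ → [L^2 T^-1] ✗
v ÷ λ → [T^-1] ✓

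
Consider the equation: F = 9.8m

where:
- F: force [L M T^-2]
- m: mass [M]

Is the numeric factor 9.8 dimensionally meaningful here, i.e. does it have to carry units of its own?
Yes

F has dimensions [L M T^-2], while m alone has dimensions [M]. For the equation to balance, the factor 9.8 must carry dimensions [L T^-2] — it is a dimensional constant (a numerical value of a physical quantity with its units suppressed), not a pure number.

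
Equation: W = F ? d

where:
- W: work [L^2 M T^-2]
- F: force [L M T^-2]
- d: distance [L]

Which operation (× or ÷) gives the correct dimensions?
multiplication (×): W = F × d

W [L^2 M T^-2]; F [L M T^-2]; d [L].
F × d → [L^2 M T^-2] ✓
F ÷ d → [M T^-2] ✗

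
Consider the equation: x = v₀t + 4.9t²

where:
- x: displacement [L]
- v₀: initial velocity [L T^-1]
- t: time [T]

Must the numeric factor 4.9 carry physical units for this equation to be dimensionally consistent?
Yes

x has dimensions [L], while t² alone has dimensions [T^2]. For the equation to balance, the factor 4.9 must carry dimensions [L T^-2] — it is a dimensional constant (a numerical value of a physical quantity with its units suppressed), not a pure number.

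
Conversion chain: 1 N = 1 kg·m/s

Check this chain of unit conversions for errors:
The chain is incorrect (it contains an error).

Incorrect: Newton is kg·m/s², not kg·m/s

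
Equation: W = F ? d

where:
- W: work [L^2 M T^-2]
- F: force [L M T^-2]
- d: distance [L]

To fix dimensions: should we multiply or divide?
multiplication (×): W = F × d

W [L^2 M T^-2]; F [L M T^-2]; d [L].
F × d → [L^2 M T^-2] ✓
F ÷ d → [M T^-2] ✗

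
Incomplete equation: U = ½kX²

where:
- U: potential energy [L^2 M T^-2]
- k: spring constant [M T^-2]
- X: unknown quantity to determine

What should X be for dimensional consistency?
X = x (displacement), dimensions [L]

U has dimensions [L^2 M T^-2]; the rest of the RHS (½k) has dimensions [M T^-2].
So X² must have dimensions [L^2], i.e. X has dimensions [L] — X = x (displacement).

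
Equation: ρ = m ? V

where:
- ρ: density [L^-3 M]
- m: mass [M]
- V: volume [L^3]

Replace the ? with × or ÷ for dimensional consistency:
division (÷): ρ = m ÷ V

ρ [L^-3 M]; m [M]; V [L^3].
m × V → [L^3 M] ✗
m ÷ V → [L^-3 M] ✓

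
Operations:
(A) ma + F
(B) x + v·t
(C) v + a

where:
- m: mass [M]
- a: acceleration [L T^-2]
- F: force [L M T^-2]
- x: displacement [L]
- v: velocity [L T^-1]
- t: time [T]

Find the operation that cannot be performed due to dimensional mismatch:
(C) v + a

(A) ma + F: ma [L M T^-2] and F [L M T^-2] — same dimensions ✓
(B) x + v·t: x [L] and v·t [L] — same dimensions ✓
(C) v + a: v [L T^-1] and a [L T^-2] — different dimensions cannot be added/subtracted ✗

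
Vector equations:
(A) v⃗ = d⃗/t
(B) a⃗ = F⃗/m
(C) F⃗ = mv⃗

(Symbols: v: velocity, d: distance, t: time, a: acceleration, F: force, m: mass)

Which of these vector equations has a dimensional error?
(C) F⃗ = mv⃗

(A) v⃗ = d⃗/t: LHS [L T^-1], RHS [L T^-1] ✓ — displacement (vector) divided by time (scalar)
(B) a⃗ = F⃗/m: LHS [L T^-2], RHS [L T^-2] ✓ — force (vector) divided by mass (scalar)
(C) F⃗ = mv⃗: LHS [L M T^-2], RHS [L M T^-1] ✗ — mass times velocity is momentum, not force; should be ma⃗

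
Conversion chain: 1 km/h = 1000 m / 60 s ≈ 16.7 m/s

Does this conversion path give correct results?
The chain is incorrect (it contains an error).

Incorrect: 1 h = 3600 s, not 60 s (1 km/h ≈ 0.278 m/s)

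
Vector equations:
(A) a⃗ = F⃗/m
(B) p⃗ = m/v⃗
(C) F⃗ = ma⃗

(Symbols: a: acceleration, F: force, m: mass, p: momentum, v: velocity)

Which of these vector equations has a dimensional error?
(B) p⃗ = m/v⃗

(A) a⃗ = F⃗/m: LHS [L T^-2], RHS [L T^-2] ✓ — force (vector) divided by mass (scalar)
(B) p⃗ = m/v⃗: LHS [L M T^-1], RHS [L^-1 M T] ✗ — momentum is mass times velocity; should be mv⃗ (and division by a vector is undefined)
(C) F⃗ = ma⃗: LHS [L M T^-2], RHS [L M T^-2] ✓ — Force and acceleration are vectors, mass is a scalar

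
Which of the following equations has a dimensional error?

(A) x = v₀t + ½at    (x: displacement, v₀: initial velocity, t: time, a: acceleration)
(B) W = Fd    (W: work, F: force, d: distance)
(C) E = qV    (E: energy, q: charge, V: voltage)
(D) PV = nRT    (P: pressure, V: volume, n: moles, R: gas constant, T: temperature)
(A) x = v₀t + ½at

The equation (A) x = v₀t + ½at is dimensionally incorrect.

LHS (x): [L]
RHS terms:
  - v₀t: [L] ✓
  - ½at: [L T^-1] ✗ (does not match LHS)

The dimensions do not match. The other three equations balance.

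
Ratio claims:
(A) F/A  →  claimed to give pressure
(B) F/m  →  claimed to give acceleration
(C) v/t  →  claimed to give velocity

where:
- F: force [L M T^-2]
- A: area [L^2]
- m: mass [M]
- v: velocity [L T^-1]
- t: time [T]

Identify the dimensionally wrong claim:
(C) v/t does not give velocity

(A) F/A: [L^-1 M T^-2] = pressure [L^-1 M T^-2] ✓
(B) F/m: [L T^-2] = acceleration [L T^-2] ✓
(C) v/t: [L T^-2] ≠ velocity [L T^-1] ✗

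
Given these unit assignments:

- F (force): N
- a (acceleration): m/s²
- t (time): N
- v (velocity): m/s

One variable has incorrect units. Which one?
t

The variable t (time) should have units s, not N.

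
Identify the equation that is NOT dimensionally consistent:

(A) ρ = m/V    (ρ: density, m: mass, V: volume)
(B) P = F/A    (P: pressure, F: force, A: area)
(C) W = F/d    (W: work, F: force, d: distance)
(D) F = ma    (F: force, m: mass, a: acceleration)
(C) W = F/d

The equation (C) W = F/d is dimensionally incorrect.

LHS (W): [L^2 M T^-2]
RHS (F/d): [M T^-2] ✗

The dimensions do not match. The other three equations balance.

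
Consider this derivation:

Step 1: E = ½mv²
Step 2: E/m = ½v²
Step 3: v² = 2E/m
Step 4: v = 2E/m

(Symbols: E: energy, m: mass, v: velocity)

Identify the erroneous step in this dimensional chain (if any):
Step 4

Step 1: E = ½mv² → LHS [L^2 M T^-2], RHS [L^2 M T^-2] ✓
Step 2: E/m = ½v² → LHS [L^2 T^-2], RHS [L^2 T^-2] ✓
Step 3: v² = 2E/m → LHS [L^2 T^-2], RHS [L^2 T^-2] ✓
Step 4: v = 2E/m → LHS [L T^-1], RHS [L^2 T^-2] ✗

The first dimensional inconsistency appears in step 4: v = 2E/m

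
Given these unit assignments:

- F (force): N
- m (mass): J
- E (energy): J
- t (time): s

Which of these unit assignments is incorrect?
m

The variable m (mass) should have units kg, not J.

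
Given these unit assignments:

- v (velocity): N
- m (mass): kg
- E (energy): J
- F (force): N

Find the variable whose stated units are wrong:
v

The variable v (velocity) should have units m/s, not N.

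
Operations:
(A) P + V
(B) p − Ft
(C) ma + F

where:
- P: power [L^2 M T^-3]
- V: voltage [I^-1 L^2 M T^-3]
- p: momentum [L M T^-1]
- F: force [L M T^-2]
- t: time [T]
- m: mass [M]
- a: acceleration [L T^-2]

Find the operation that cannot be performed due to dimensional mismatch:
(A) P + V

(A) P + V: P [L^2 M T^-3] and V [I^-1 L^2 M T^-3] — different dimensions cannot be added/subtracted ✗
(B) p − Ft: p [L M T^-1] and Ft [L M T^-1] — same dimensions ✓
(C) ma + F: ma [L M T^-2] and F [L M T^-2] — same dimensions ✓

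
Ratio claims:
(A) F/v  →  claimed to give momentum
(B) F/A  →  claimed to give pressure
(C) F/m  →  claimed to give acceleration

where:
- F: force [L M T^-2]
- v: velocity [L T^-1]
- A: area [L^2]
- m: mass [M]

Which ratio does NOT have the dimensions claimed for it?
(A) F/v does not give momentum

(A) F/v: [M T^-1] ≠ momentum [L M T^-1] ✗
(B) F/A: [L^-1 M T^-2] = pressure [L^-1 M T^-2] ✓
(C) F/m: [L T^-2] = acceleration [L T^-2] ✓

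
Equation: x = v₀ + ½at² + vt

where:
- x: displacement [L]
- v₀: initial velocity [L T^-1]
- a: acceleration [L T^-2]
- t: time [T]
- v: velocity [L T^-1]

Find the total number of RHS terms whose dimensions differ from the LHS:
1

LHS x: [L]
- v₀: [L T^-1] ✗
- ½at²: [L] ✓
- vt: [L] ✓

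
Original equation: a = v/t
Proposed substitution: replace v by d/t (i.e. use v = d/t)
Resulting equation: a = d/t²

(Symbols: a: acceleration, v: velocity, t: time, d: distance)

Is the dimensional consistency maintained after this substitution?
Yes

[v] = [L T^-1] and [d/t] = [L T^-1]. These match, so the substitution replaces a quantity by one of the same dimensions and the result a = d/t² has LHS [L T^-2] vs RHS [L T^-2] — still consistent.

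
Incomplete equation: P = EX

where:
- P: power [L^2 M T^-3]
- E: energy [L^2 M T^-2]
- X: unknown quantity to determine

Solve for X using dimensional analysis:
X = f (inverse time / frequency (1/t)), dimensions [T^-1]

P has dimensions [L^2 M T^-3]; the rest of the RHS (E) has dimensions [L^2 M T^-2].
So X must have dimensions [T^-1] — X = f (inverse time / frequency (1/t)).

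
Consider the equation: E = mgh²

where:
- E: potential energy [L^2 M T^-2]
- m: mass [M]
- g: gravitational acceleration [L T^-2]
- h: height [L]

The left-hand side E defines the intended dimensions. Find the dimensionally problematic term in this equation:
The right-hand side term mgh²

E has dimensions [L^2 M T^-2], but mgh² has dimensions [L^3 M T^-2], so the term mgh² is dimensionally wrong for E.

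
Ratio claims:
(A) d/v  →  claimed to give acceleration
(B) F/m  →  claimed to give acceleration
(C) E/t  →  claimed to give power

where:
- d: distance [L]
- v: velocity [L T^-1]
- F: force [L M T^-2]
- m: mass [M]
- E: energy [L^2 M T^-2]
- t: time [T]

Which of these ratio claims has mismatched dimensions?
(A) d/v does not give acceleration

(A) d/v: [T] ≠ acceleration [L T^-2] ✗
(B) F/m: [L T^-2] = acceleration [L T^-2] ✓
(C) E/t: [L^2 M T^-3] = power [L^2 M T^-3] ✓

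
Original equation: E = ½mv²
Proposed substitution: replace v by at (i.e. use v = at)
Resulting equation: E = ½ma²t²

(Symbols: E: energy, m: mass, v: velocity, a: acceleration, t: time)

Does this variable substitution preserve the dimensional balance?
Yes

[v] = [L T^-1] and [at] = [L T^-1]. These match, so the substitution replaces a quantity by one of the same dimensions and the result E = ½ma²t² has LHS [L^2 M T^-2] vs RHS [L^2 M T^-2] — still consistent.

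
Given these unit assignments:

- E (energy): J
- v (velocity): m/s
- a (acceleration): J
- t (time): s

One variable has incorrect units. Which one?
a

The variable a (acceleration) should have units m/s², not J.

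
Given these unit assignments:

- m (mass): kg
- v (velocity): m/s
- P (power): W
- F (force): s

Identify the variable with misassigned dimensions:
F

The variable F (force) should have units N, not s.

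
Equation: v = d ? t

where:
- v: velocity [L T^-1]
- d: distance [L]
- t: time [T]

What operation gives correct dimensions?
division (÷): v = d ÷ t

v [L T^-1]; d [L]; t [T].
d × t → [L T] ✗
d ÷ t → [L T^-1] ✓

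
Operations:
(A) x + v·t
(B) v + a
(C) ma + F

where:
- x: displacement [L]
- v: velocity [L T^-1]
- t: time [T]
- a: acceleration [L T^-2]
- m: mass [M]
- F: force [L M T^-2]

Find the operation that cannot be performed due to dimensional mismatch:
(B) v + a

(A) x + v·t: x [L] and v·t [L] — same dimensions ✓
(B) v + a: v [L T^-1] and a [L T^-2] — different dimensions cannot be added/subtracted ✗
(C) ma + F: ma [L M T^-2] and F [L M T^-2] — same dimensions ✓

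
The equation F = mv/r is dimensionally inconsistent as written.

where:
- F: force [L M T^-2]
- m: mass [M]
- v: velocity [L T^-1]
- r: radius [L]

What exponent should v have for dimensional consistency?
The exponent of v should be 2: F = mv^2/r

The LHS F has dimensions [L M T^-2]; v has dimensions [L T^-1].
As written, the RHS mv/r (exponent 1 on v) has dimensions [M T^-1], which does not match.
With exponent 2, the RHS mv^2/r has dimensions [L M T^-2], matching the LHS.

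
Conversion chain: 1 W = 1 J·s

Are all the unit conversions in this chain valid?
The chain is incorrect (it contains an error).

Incorrect: Watt is J/s, not J·s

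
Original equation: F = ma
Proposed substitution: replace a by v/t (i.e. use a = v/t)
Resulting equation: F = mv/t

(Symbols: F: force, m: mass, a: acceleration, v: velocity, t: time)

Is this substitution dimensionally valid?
Yes

[a] = [L T^-2] and [v/t] = [L T^-2]. These match, so the substitution replaces a quantity by one of the same dimensions and the result F = mv/t has LHS [L M T^-2] vs RHS [L M T^-2] — still consistent.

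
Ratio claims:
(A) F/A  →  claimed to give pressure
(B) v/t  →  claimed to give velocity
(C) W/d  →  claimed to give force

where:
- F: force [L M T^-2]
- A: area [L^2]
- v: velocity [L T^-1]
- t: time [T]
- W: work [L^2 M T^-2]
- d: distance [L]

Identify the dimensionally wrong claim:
(B) v/t does not give velocity

(A) F/A: [L^-1 M T^-2] = pressure [L^-1 M T^-2] ✓
(B) v/t: [L T^-2] ≠ velocity [L T^-1] ✗
(C) W/d: [L M T^-2] = force [L M T^-2] ✓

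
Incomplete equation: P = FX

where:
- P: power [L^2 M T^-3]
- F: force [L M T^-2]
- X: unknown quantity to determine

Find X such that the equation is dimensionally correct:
X = v (velocity), dimensions [L T^-1]

P has dimensions [L^2 M T^-3]; the rest of the RHS (F) has dimensions [L M T^-2].
So X must have dimensions [L T^-1] — X = v (velocity).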